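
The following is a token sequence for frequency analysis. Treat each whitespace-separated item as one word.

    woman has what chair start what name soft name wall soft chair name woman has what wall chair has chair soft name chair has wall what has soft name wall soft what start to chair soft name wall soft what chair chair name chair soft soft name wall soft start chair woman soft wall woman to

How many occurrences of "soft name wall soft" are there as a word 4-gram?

Scanning the 53 overlapping 4-gram windows for "soft name wall soft":
  position 8–11: soft name wall soft
  position 28–31: soft name wall soft
  position 36–39: soft name wall soft
  position 46–49: soft name wall soft

4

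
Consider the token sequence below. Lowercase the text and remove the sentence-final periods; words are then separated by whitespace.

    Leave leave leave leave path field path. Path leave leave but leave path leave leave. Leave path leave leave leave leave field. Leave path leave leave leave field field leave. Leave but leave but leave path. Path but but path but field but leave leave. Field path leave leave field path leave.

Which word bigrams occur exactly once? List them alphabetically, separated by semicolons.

Bigram counts meeting the condition (exactly once):
  but but: 1
  but field: 1
  but path: 1
  field but: 1
  field field: 1
  path field: 1

but but; but field; but path; field but; field field; path field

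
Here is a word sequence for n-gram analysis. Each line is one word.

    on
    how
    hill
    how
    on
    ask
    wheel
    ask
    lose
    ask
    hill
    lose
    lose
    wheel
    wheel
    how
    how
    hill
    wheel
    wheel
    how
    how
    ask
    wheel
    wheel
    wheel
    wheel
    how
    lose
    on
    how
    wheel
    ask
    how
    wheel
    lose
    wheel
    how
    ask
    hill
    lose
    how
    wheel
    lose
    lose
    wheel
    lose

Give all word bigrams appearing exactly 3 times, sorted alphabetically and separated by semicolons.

how wheel; lose wheel; wheel lose

Bigram counts meeting the condition (exactly 3 times):
  how wheel: 3
  lose wheel: 3
  wheel lose: 3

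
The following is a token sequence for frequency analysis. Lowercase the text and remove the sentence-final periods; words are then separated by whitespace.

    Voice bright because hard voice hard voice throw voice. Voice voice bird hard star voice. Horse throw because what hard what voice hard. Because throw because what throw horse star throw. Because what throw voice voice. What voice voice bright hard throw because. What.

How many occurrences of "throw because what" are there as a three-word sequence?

4

Scanning the 42 overlapping trigram windows for "throw because what":
  position 17–19: throw because what
  position 25–27: throw because what
  position 31–33: throw because what
  position 42–44: throw because what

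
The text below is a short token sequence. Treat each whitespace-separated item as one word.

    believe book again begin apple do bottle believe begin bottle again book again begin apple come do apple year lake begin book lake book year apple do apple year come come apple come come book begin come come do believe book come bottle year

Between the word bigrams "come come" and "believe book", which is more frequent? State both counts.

"come come" (3 vs 2)

"come come": 3 occurrences
"believe book": 2 occurrences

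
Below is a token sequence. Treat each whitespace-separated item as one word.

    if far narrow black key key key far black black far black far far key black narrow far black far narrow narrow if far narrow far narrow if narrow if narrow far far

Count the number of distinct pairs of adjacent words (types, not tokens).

17

33 tokens → 32 bigram windows in total.
Repeated bigrams (each contributes count−1 duplicates):
  far narrow: 4
  black far: 3
  far black: 3
  narrow far: 3
  narrow if: 3
  far far: 2
  if far: 2
  if narrow: 2
  … (1 more repeated)
15 duplicate windows → 32 − 15 = 17 distinct.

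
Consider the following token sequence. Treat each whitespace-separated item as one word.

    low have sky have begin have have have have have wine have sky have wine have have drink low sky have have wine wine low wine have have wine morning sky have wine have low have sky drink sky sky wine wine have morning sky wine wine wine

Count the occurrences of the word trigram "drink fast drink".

Scanning the 46 overlapping trigram windows for "drink fast drink":
  (none found)

0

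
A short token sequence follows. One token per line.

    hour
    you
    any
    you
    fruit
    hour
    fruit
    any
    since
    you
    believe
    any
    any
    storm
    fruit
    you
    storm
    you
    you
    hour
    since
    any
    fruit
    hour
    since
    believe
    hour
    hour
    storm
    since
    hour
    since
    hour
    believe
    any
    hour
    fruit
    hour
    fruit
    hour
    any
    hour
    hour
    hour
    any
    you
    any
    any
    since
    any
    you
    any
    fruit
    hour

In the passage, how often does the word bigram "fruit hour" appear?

Scanning the 53 overlapping bigram windows for "fruit hour":
  position 5–6: fruit hour
  position 23–24: fruit hour
  position 37–38: fruit hour
  position 39–40: fruit hour
  position 53–54: fruit hour

5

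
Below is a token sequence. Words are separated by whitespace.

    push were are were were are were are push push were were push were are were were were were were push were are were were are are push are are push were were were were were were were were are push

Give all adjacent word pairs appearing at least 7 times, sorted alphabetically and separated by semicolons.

Bigram counts meeting the condition (at least 7 times):
  were are: 7
  were were: 14

were are; were were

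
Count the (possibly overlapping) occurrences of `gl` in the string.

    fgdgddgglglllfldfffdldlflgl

3

Sliding a length-2 window over the 27 characters (26 positions):
  position 8–9: gl
  position 10–11: gl
  position 26–27: gl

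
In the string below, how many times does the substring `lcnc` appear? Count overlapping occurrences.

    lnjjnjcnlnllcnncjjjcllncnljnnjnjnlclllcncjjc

Sliding a length-4 window over the 44 characters (41 positions):
  position 38–41: lcnc

1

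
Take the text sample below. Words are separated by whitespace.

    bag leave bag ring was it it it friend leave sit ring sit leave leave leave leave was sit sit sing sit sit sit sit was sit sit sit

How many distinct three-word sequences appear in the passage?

29 tokens → 27 trigram windows in total.
Repeated trigrams (each contributes count−1 duplicates):
  sit sit sit: 3
  leave leave leave: 2
  was sit sit: 2
4 duplicate windows → 27 − 4 = 23 distinct.

23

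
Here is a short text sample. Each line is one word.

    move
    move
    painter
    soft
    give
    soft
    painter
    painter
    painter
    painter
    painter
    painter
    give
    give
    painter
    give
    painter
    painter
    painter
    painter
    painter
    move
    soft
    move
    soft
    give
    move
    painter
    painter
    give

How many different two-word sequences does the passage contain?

30 tokens → 29 bigram windows in total.
Repeated bigrams (each contributes count−1 duplicates):
  painter painter: 10
  painter give: 3
  give painter: 2
  move painter: 2
  move soft: 2
  soft give: 2
15 duplicate windows → 29 − 15 = 14 distinct.

14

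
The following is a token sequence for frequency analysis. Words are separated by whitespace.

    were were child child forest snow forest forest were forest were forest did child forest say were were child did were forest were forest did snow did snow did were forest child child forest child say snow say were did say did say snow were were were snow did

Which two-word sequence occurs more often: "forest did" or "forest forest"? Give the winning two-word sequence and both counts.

"forest did" (2 vs 1)

"forest did": 2 occurrences
"forest forest": 1 occurrence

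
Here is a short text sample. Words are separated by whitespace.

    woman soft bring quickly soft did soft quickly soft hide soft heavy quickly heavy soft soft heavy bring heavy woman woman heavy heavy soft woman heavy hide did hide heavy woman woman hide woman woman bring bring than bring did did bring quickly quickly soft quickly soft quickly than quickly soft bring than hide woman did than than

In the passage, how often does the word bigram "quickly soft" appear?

5

Scanning the 57 overlapping bigram windows for "quickly soft":
  position 4–5: quickly soft
  position 8–9: quickly soft
  position 44–45: quickly soft
  position 46–47: quickly soft
  position 50–51: quickly soft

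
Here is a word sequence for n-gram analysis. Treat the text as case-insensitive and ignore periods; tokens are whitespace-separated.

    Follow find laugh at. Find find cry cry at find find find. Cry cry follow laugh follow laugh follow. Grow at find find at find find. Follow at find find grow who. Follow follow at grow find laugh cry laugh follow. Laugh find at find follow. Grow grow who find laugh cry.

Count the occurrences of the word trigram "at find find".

Scanning the 50 overlapping trigram windows for "at find find":
  position 4–6: at find find
  position 9–11: at find find
  position 21–23: at find find
  position 24–26: at find find
  position 28–30: at find find

5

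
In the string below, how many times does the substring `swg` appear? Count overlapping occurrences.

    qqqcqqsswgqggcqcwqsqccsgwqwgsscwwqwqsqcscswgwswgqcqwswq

3

Sliding a length-3 window over the 55 characters (53 positions):
  position 8–10: swg
  position 42–44: swg
  position 46–48: swg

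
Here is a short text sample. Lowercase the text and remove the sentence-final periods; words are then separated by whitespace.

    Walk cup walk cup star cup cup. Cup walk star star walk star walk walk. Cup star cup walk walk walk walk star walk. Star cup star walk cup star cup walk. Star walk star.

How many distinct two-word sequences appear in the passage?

9

35 tokens → 34 bigram windows in total.
Repeated bigrams (each contributes count−1 duplicates):
  walk star: 6
  star walk: 5
  cup star: 4
  cup walk: 4
  star cup: 4
  walk cup: 4
  walk walk: 4
  cup cup: 2
25 duplicate windows → 34 − 25 = 9 distinct.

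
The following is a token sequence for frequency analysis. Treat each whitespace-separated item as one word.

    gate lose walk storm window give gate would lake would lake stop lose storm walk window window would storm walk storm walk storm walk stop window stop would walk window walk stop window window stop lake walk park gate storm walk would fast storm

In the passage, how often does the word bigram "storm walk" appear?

5

Scanning the 43 overlapping bigram windows for "storm walk":
  position 14–15: storm walk
  position 19–20: storm walk
  position 21–22: storm walk
  position 23–24: storm walk
  position 40–41: storm walk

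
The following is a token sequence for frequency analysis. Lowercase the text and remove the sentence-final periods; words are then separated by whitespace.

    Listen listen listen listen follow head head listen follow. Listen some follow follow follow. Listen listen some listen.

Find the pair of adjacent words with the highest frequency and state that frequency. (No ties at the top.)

Bigram frequencies (highest first):
  listen listen: 4
  listen follow: 2
  follow listen: 2
  listen some: 2
  follow follow: 2
  follow head: 1
  … (4 more, each ≤ 1)

"listen listen", 4 times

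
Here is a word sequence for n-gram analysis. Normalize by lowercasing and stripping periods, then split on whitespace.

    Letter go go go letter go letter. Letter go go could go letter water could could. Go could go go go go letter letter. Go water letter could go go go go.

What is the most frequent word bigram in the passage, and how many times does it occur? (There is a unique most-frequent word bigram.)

Bigram frequencies (highest first):
  go go: 9
  letter go: 4
  go letter: 4
  could go: 4
  letter letter: 2
  go could: 2
  … (6 more, each ≤ 1)

"go go", 9 times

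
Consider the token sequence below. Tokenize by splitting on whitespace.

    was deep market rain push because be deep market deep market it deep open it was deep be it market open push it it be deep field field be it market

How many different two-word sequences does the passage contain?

31 tokens → 30 bigram windows in total.
Repeated bigrams (each contributes count−1 duplicates):
  deep market: 3
  be deep: 2
  be it: 2
  it market: 2
  was deep: 2
6 duplicate windows → 30 − 6 = 24 distinct.

24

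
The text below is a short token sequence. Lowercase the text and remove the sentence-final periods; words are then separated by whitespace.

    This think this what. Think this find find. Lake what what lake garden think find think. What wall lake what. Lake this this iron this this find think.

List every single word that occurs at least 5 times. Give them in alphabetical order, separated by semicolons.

Unigram counts meeting the condition (at least 5 times):
  think: 5
  this: 7
  what: 5

think; this; what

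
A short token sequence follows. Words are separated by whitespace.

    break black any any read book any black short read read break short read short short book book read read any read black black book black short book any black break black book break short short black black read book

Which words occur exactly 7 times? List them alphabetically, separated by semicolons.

Unigram counts meeting the condition (exactly 7 times):
  book: 7
  short: 7

book; short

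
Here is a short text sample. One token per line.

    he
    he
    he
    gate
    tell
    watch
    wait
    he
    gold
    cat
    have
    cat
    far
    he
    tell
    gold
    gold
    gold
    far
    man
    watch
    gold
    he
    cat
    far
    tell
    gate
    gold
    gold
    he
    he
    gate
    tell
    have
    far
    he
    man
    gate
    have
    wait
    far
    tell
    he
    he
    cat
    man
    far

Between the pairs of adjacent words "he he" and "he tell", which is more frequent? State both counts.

"he he" (4 vs 1)

"he he": 4 occurrences
"he tell": 1 occurrence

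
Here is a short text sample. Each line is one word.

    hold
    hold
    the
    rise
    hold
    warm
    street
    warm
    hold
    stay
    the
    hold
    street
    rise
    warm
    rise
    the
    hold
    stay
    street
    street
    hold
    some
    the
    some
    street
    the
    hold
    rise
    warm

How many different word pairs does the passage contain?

25

30 tokens → 29 bigram windows in total.
Repeated bigrams (each contributes count−1 duplicates):
  the hold: 3
  hold stay: 2
  rise warm: 2
4 duplicate windows → 29 − 4 = 25 distinct.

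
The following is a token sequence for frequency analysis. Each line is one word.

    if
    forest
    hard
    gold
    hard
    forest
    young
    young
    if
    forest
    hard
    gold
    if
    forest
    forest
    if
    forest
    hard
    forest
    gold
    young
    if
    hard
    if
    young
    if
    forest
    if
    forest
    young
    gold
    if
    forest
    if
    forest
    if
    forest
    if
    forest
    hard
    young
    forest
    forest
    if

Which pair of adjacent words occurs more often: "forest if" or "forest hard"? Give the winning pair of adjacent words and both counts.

"forest if" (6 vs 4)

"forest if": 6 occurrences
"forest hard": 4 occurrences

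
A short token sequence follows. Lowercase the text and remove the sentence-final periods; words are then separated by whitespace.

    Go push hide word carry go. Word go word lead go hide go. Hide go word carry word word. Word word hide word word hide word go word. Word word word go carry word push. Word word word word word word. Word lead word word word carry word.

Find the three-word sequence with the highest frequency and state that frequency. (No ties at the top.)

"word word word", 10 times

Trigram frequencies (highest first):
  word word word: 10
  word go word: 2
  go hide go: 2
  word carry word: 2
  word word hide: 2
  word hide word: 2
  … (26 more, each ≤ 1)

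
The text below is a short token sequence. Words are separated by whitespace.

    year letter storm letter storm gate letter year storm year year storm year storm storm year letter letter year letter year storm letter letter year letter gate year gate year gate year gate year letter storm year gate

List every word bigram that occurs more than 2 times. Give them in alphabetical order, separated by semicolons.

Bigram counts meeting the condition (more than 2 times):
  gate year: 4
  letter storm: 3
  letter year: 4
  storm year: 4
  year gate: 4
  year letter: 5
  year storm: 4

gate year; letter storm; letter year; storm year; year gate; year letter; year storm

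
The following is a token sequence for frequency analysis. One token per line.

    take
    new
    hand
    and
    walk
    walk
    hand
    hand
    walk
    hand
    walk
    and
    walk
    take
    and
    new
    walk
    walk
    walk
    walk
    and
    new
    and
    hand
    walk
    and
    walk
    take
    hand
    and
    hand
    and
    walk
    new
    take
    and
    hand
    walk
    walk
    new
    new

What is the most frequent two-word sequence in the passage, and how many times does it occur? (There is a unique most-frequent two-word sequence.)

Bigram frequencies (highest first):
  walk walk: 5
  and walk: 4
  hand walk: 4
  hand and: 3
  walk and: 3
  and hand: 3
  … (13 more, each ≤ 2)

"walk walk", 5 times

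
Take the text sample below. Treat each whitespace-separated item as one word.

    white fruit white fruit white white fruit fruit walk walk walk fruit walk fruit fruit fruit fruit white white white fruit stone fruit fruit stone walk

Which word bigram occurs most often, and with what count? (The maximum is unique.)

"fruit fruit", 5 times

Bigram frequencies (highest first):
  fruit fruit: 5
  white fruit: 4
  fruit white: 3
  white white: 3
  fruit walk: 2
  walk walk: 2
  … (4 more, each ≤ 2)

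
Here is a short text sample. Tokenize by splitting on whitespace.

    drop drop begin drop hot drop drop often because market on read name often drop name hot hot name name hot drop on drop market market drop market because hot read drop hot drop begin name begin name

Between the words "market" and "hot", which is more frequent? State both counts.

"hot" (6 vs 4)

"market": 4 occurrences
"hot": 6 occurrences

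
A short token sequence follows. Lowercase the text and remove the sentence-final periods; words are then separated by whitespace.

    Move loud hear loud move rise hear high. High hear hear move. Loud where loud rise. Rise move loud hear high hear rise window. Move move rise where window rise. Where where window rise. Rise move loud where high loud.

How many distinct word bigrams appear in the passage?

26

40 tokens → 39 bigram windows in total.
Repeated bigrams (each contributes count−1 duplicates):
  move loud: 4
  hear high: 2
  high hear: 2
  loud hear: 2
  loud where: 2
  move rise: 2
  rise move: 2
  rise rise: 2
  … (3 more repeated)
13 duplicate windows → 39 − 13 = 26 distinct.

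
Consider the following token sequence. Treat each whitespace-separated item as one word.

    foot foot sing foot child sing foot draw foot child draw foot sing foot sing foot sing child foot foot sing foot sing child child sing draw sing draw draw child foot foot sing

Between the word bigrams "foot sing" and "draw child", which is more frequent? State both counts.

"foot sing" (7 vs 1)

"foot sing": 7 occurrences
"draw child": 1 occurrence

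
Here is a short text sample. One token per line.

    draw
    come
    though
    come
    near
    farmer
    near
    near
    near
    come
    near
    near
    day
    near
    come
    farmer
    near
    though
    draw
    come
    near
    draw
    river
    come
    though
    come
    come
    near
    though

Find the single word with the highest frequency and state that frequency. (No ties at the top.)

"near", 10 times

Unigram frequencies (highest first):
  near: 10
  come: 8
  though: 4
  draw: 3
  farmer: 2
  day: 1
  … (1 more, each ≤ 1)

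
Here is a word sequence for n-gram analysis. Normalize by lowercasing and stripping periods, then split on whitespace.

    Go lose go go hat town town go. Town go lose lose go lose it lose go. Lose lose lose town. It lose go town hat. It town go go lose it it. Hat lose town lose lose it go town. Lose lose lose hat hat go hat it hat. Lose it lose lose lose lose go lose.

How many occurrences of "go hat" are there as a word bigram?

Scanning the 57 overlapping bigram windows for "go hat":
  position 4–5: go hat
  position 47–48: go hat

2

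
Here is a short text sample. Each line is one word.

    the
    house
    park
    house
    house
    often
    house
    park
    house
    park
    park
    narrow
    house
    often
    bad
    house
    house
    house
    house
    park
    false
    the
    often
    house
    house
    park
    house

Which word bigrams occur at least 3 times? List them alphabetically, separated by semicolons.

house house; house park; park house

Bigram counts meeting the condition (at least 3 times):
  house house: 5
  house park: 5
  park house: 3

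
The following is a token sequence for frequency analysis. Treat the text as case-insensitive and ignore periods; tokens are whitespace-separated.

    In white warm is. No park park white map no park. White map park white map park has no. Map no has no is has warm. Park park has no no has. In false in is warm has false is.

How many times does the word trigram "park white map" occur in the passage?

3

Scanning the 38 overlapping trigram windows for "park white map":
  position 7–9: park white map
  position 11–13: park white map
  position 14–16: park white map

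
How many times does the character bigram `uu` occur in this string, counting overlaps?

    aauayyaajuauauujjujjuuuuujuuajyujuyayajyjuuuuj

9

Sliding a length-2 window over the 46 characters (45 positions):
  position 14–15: uu
  position 21–22: uu
  position 22–23: uu
  position 23–24: uu
  position 24–25: uu
  position 27–28: uu
  position 42–43: uu
  position 43–44: uu
  position 44–45: uu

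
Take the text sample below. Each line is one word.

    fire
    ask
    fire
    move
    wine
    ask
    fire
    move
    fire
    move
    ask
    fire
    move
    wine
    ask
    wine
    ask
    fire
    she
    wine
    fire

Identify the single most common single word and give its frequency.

"fire", 7 times

Unigram frequencies (highest first):
  fire: 7
  ask: 5
  move: 4
  wine: 4
  she: 1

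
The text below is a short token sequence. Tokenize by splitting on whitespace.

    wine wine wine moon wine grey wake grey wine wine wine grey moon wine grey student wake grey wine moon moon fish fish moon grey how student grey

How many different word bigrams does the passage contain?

28 tokens → 27 bigram windows in total.
Repeated bigrams (each contributes count−1 duplicates):
  wine wine: 4
  wine grey: 3
  grey wine: 2
  moon wine: 2
  wake grey: 2
  wine moon: 2
9 duplicate windows → 27 − 9 = 18 distinct.

18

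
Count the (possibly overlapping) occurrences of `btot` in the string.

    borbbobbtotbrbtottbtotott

3

Sliding a length-4 window over the 25 characters (22 positions):
  position 8–11: btot
  position 14–17: btot
  position 19–22: btot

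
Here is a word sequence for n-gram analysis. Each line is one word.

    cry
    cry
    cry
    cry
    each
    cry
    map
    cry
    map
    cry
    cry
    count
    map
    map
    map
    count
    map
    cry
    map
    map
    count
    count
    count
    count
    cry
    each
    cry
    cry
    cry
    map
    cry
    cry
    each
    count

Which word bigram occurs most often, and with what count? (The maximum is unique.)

"cry cry", 7 times

Bigram frequencies (highest first):
  cry cry: 7
  cry map: 4
  map cry: 4
  cry each: 3
  map map: 3
  count count: 3
  … (6 more, each ≤ 2)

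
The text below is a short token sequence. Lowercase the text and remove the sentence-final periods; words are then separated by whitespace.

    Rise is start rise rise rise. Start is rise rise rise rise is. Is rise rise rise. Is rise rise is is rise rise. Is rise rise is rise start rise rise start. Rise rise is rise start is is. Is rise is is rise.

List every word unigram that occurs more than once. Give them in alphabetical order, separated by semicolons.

is; rise; start

Unigram counts meeting the condition (more than once):
  is: 15
  rise: 25
  start: 5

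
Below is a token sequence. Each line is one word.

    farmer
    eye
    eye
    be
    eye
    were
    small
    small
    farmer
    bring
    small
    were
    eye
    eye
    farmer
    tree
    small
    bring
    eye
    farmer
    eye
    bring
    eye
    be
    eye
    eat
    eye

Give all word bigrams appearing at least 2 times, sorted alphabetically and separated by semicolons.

Bigram counts meeting the condition (at least 2 times):
  be eye: 2
  bring eye: 2
  eye be: 2
  eye eye: 2
  eye farmer: 2
  farmer eye: 2

be eye; bring eye; eye be; eye eye; eye farmer; farmer eye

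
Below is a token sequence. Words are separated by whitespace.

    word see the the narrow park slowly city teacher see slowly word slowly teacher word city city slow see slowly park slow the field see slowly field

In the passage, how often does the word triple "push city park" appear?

Scanning the 25 overlapping trigram windows for "push city park":
  (none found)

0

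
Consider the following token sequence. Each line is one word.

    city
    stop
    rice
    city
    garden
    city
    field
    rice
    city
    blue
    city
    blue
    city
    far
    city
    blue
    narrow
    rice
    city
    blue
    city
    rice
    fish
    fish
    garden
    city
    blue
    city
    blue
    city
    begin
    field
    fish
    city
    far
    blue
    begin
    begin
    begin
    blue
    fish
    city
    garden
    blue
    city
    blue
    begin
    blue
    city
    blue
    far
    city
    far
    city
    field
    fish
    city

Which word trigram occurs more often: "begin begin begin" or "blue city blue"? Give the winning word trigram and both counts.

"begin begin begin": 1 occurrence
"blue city blue": 4 occurrences

"blue city blue" (4 vs 1)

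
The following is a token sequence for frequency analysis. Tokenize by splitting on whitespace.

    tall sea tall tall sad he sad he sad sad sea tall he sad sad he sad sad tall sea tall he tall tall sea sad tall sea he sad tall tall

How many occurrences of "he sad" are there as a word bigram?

Scanning the 31 overlapping bigram windows for "he sad":
  position 6–7: he sad
  position 8–9: he sad
  position 13–14: he sad
  position 16–17: he sad
  position 29–30: he sad

5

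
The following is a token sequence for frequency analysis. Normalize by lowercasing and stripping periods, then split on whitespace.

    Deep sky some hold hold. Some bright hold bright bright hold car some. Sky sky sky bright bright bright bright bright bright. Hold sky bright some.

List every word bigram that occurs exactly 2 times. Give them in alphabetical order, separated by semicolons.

sky bright; sky sky

Bigram counts meeting the condition (exactly 2 times):
  sky bright: 2
  sky sky: 2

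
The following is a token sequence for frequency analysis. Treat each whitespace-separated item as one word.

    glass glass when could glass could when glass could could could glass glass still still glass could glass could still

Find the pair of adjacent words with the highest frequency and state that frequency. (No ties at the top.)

Bigram frequencies (highest first):
  glass could: 4
  could glass: 3
  glass glass: 2
  could could: 2
  glass when: 1
  when could: 1
  … (6 more, each ≤ 1)

"glass could", 4 times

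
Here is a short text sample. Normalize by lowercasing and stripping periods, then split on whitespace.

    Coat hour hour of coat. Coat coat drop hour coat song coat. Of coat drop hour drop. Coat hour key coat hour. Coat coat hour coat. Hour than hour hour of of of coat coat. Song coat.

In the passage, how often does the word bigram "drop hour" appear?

2

Scanning the 36 overlapping bigram windows for "drop hour":
  position 8–9: drop hour
  position 15–16: drop hour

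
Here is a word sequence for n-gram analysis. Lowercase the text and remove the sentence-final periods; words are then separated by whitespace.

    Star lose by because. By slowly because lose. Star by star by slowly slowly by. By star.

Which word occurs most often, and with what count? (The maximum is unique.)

Unigram frequencies (highest first):
  by: 6
  star: 4
  slowly: 3
  lose: 2
  because: 2

"by", 6 times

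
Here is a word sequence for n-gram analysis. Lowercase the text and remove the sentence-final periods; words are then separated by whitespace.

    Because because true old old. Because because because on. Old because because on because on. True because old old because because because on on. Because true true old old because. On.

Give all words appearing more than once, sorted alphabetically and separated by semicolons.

Unigram counts meeting the condition (more than once):
  because: 14
  old: 7
  on: 6
  true: 4

because; old; on; true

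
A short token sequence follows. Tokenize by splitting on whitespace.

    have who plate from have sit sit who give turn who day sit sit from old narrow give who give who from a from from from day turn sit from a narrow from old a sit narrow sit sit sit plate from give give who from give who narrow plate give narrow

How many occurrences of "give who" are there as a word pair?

Scanning the 51 overlapping bigram windows for "give who":
  position 18–19: give who
  position 20–21: give who
  position 44–45: give who
  position 47–48: give who

4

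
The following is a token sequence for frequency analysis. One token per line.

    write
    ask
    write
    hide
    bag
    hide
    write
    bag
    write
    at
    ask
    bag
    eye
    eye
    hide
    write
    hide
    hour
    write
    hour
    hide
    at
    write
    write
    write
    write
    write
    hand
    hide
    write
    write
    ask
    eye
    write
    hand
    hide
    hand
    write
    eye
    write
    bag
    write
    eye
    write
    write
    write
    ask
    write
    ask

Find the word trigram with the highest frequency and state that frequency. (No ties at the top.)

"write write write", 4 times

Trigram frequencies (highest first):
  write write write: 4
  write ask write: 2
  write bag write: 2
  write hand hide: 2
  write write ask: 2
  write eye write: 2
  … (33 more, each ≤ 1)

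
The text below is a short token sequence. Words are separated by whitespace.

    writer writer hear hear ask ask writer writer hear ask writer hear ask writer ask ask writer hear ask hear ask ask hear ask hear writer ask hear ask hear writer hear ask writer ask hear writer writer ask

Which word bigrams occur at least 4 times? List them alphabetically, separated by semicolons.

Bigram counts meeting the condition (at least 4 times):
  ask hear: 6
  ask writer: 5
  hear ask: 8
  writer ask: 4
  writer hear: 5

ask hear; ask writer; hear ask; writer ask; writer hear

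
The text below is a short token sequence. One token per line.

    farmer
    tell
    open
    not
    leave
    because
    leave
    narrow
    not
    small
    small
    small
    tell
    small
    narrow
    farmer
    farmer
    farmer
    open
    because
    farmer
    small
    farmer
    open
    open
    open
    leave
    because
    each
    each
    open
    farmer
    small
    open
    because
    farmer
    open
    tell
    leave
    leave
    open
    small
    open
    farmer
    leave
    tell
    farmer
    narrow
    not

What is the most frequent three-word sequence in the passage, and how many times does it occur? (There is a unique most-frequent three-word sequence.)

Trigram frequencies (highest first):
  open because farmer: 2
  farmer tell open: 1
  tell open not: 1
  open not leave: 1
  not leave because: 1
  leave because leave: 1
  … (40 more, each ≤ 1)

"open because farmer", 2 times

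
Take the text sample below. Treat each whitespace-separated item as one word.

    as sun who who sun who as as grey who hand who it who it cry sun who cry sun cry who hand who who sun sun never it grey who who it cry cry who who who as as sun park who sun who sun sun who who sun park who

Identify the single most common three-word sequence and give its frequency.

Trigram frequencies (highest first):
  who who sun: 3
  sun who who: 2
  who sun who: 2
  who as as: 2
  who hand who: 2
  who it cry: 2
  … (35 more, each ≤ 2)

"who who sun", 3 times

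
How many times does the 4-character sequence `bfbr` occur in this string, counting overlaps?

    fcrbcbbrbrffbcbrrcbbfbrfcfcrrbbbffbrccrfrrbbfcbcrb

Sliding a length-4 window over the 50 characters (47 positions):
  position 20–23: bfbr

1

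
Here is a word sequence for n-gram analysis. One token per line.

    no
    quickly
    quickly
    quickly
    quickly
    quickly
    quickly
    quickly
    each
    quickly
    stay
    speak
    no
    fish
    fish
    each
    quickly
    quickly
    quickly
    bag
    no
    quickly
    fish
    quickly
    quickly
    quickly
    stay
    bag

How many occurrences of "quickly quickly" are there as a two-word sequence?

Scanning the 27 overlapping bigram windows for "quickly quickly":
  position 2–3: quickly quickly
  position 3–4: quickly quickly
  position 4–5: quickly quickly
  position 5–6: quickly quickly
  position 6–7: quickly quickly
  position 7–8: quickly quickly
  position 17–18: quickly quickly
  position 18–19: quickly quickly
  position 24–25: quickly quickly
  position 25–26: quickly quickly

10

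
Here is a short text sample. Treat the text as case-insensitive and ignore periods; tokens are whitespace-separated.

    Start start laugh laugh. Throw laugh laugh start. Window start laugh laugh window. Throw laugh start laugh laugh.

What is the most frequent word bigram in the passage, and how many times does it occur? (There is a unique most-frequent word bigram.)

Bigram frequencies (highest first):
  laugh laugh: 4
  start laugh: 3
  throw laugh: 2
  laugh start: 2
  start start: 1
  laugh throw: 1
  … (4 more, each ≤ 1)

"laugh laugh", 4 times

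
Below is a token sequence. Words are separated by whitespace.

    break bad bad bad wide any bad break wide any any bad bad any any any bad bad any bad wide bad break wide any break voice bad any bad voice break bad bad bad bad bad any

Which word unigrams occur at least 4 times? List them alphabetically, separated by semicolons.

any; bad; break; wide

Unigram counts meeting the condition (at least 4 times):
  any: 10
  bad: 17
  break: 5
  wide: 4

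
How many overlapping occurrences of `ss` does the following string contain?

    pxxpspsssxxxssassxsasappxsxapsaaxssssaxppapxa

Sliding a length-2 window over the 45 characters (44 positions):
  position 7–8: ss
  position 8–9: ss
  position 13–14: ss
  position 16–17: ss
  position 34–35: ss
  position 35–36: ss
  position 36–37: ss

7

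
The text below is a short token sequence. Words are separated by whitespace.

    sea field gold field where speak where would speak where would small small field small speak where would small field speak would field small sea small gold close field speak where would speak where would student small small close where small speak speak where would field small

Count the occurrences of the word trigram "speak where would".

Scanning the 45 overlapping trigram windows for "speak where would":
  position 6–8: speak where would
  position 9–11: speak where would
  position 16–18: speak where would
  position 30–32: speak where would
  position 33–35: speak where would
  position 43–45: speak where would

6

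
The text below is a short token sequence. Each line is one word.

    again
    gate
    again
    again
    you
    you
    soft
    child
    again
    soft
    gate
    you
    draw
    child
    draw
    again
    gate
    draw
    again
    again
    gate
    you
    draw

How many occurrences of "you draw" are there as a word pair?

Scanning the 22 overlapping bigram windows for "you draw":
  position 12–13: you draw
  position 22–23: you draw

2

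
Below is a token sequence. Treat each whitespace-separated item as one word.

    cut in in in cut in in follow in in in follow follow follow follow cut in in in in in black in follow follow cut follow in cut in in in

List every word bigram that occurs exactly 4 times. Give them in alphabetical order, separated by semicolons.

cut in; follow follow

Bigram counts meeting the condition (exactly 4 times):
  cut in: 4
  follow follow: 4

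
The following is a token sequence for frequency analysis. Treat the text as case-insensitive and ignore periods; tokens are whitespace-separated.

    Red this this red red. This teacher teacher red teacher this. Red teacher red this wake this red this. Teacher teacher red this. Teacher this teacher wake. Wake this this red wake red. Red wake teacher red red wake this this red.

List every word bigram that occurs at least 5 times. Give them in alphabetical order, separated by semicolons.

red this; this red

Bigram counts meeting the condition (at least 5 times):
  red this: 5
  this red: 5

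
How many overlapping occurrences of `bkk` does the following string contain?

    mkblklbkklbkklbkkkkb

3

Sliding a length-3 window over the 20 characters (18 positions):
  position 7–9: bkk
  position 11–13: bkk
  position 15–17: bkk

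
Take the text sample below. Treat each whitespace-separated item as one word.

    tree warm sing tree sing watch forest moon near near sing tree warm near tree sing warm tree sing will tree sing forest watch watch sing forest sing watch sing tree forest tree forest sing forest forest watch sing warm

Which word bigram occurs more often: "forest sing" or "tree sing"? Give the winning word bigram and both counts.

"forest sing": 2 occurrences
"tree sing": 4 occurrences

"tree sing" (4 vs 2)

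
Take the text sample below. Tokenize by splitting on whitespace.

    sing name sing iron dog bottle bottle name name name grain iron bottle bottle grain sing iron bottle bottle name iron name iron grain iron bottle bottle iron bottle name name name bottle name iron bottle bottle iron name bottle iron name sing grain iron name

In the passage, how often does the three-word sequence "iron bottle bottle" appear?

Scanning the 44 overlapping trigram windows for "iron bottle bottle":
  position 12–14: iron bottle bottle
  position 17–19: iron bottle bottle
  position 25–27: iron bottle bottle
  position 35–37: iron bottle bottle

4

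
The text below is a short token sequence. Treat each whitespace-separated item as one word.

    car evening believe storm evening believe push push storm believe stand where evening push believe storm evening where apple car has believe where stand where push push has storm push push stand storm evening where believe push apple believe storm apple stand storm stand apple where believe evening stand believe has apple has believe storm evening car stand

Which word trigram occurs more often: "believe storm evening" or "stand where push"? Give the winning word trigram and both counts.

"believe storm evening": 3 occurrences
"stand where push": 1 occurrence

"believe storm evening" (3 vs 1)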